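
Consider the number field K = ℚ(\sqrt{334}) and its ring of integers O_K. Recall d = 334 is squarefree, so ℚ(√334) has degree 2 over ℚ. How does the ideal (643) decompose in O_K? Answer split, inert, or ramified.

d = 334 ≡ 2 (mod 4), so O_K = ℤ[√334] and disc(K) = 4d = 1336.
disc(K) = 1336 is not divisible by 643; 643 is unramified.
Euler's criterion: 334^321 mod 643 = 642. Thus (334|643) = -1.
d is a non-residue mod p, hence 643 remains inert in O_K.

643 remains inert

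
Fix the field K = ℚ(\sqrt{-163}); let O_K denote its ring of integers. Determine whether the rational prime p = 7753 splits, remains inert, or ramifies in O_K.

remains prime (inert)

Since -163 ≡ 1 mod 4, the ring of integers is ℤ[(1+√-163)/2] with discriminant -163.
disc(K) = -163 is not divisible by 7753; 7753 is unramified.
Legendre symbol by Euler's criterion: (-163/7753) ≡ (-163)^3876 ≡ 7752 (mod 7753), i.e. (-163/7753) = -1.
d is a non-residue mod p, hence 7753 remains inert in O_K.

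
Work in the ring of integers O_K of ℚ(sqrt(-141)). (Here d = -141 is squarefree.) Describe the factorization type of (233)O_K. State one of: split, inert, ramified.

-141 mod 4 = 3, hence disc K = 4·(-141) = -564 and O_K = ℤ[√-141].
233 ∤ -564, so 233 is unramified.
Euler's criterion: (-141)^116 mod 233 = 1. Thus (-141|233) = 1.
Legendre symbol 1 ⇒ 233 is split.

split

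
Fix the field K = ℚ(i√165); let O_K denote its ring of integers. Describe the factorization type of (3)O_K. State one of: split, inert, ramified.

ramified

-165 mod 4 = 3, hence disc K = 4·(-165) = -660 and O_K = ℤ[√-165].
disc(K) = -660 = 3·(-220), so p = 3 is ramified.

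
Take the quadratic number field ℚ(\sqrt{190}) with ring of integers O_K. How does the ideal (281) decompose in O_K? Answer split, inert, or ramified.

d = 190 ≡ 2 (mod 4), so O_K = ℤ[√190] and disc(K) = 4d = 760.
disc(K) = 760 is not divisible by 281; 281 is unramified.
(190/281) = 190^140 mod 281 = 280, giving Legendre symbol -1.
d is a non-residue mod p, hence 281 remains inert in O_K.

281 remains inert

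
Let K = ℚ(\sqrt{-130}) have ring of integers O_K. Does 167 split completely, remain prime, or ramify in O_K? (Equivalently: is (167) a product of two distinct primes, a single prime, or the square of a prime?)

inert

-130 mod 4 = 2, hence disc K = 4·(-130) = -520 and O_K = ℤ[√-130].
Since gcd(167, -520) = 1 the prime 167 does not ramify.
(-130/167) = 37^83 mod 167 = 166, giving Legendre symbol -1.
d is a non-residue mod p, hence 167 remains inert in O_K.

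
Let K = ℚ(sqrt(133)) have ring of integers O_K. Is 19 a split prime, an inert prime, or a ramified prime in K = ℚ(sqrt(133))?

ramifies in O_K

Since 133 ≡ 1 mod 4, the ring of integers is ℤ[(1+√133)/2] with discriminant 133.
Ramification test: 19 | 133. The prime 19 ramifies in K.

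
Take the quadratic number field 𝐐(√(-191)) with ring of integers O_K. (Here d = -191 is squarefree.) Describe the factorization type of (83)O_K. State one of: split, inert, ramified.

d = -191 ≡ 1 (mod 4), so O_K = ℤ[(1+√-191)/2] and disc(K) = d = -191.
disc(K) = -191 is not divisible by 83; 83 is unramified.
Legendre symbol by Euler's criterion: (-191/83) ≡ (-191)^41 ≡ 82 (mod 83), i.e. (-191/83) = -1.
(-191/83) = -1, so 83 is inert.

p is inert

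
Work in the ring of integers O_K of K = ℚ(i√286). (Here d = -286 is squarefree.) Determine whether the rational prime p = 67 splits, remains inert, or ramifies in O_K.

d = -286 ≡ 2 (mod 4), so O_K = ℤ[√-286] and disc(K) = 4d = -1144.
67 ∤ -1144, so 67 is unramified.
Euler's criterion: (-286)^33 mod 67 = 1. Thus (-286|67) = 1.
d is a quadratic residue mod p, hence 67 splits in O_K.

splits completely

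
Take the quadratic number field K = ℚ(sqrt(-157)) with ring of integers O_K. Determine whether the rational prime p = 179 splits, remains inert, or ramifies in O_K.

split

d = -157 ≡ 3 (mod 4), so O_K = ℤ[√-157] and disc(K) = 4d = -628.
Since gcd(179, -628) = 1 the prime 179 does not ramify.
Euler's criterion: (-157)^89 mod 179 = 1. Thus (-157|179) = 1.
d is a quadratic residue mod p, hence 179 splits in O_K.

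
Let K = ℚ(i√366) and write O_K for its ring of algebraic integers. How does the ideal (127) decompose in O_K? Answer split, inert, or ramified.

127 splits in O_K

Since -366 ≢ 1 mod 4, the ring of integers is ℤ[√-366] with discriminant 4·(-366) = -1464.
Since gcd(127, -1464) = 1 the prime 127 does not ramify.
Euler's criterion: (-366)^63 mod 127 = 1. Thus (-366|127) = 1.
d is a quadratic residue mod p, hence 127 splits in O_K.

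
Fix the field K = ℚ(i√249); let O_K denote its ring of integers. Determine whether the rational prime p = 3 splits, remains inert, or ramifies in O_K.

ramified — (3) = 𝔭²

Since -249 ≢ 1 mod 4, the ring of integers is ℤ[√-249] with discriminant 4·(-249) = -996.
Ramification test: 3 | -996. The prime 3 ramifies in K.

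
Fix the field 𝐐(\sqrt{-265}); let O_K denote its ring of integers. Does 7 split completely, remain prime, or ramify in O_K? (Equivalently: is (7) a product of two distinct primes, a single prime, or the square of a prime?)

splits completely

d = -265 ≡ 3 (mod 4), so O_K = ℤ[√-265] and disc(K) = 4d = -1060.
7 ∤ -1060, so 7 is unramified.
Legendre symbol by Euler's criterion: (-265/7) ≡ (-265)^3 ≡ 1 (mod 7), i.e. (-265/7) = 1.
Legendre symbol 1 ⇒ 7 is split.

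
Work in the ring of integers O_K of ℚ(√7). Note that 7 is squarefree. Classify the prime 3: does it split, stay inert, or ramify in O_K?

d = 7 ≡ 3 (mod 4), so O_K = ℤ[√7] and disc(K) = 4d = 28.
Since gcd(3, 28) = 1 the prime 3 does not ramify.
Legendre symbol by Euler's criterion: (7/3) ≡ 7^1 ≡ 1 (mod 3), i.e. (7/3) = 1.
d is a quadratic residue mod p, hence 3 splits in O_K.

splits completely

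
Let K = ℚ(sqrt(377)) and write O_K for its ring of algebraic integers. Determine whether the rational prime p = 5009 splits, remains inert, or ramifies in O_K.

remains prime (inert)

Since 377 ≡ 1 mod 4, the ring of integers is ℤ[(1+√377)/2] with discriminant 377.
Since gcd(5009, 377) = 1 the prime 5009 does not ramify.
Euler's criterion: 377^2504 mod 5009 = 5008. Thus (377|5009) = -1.
d is a non-residue mod p, hence 5009 remains inert in O_K.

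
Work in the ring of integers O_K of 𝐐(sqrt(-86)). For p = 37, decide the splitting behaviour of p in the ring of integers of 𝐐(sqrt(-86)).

Since -86 ≢ 1 mod 4, the ring of integers is ℤ[√-86] with discriminant 4·(-86) = -344.
disc(K) = -344 is not divisible by 37; 37 is unramified.
Legendre symbol by Euler's criterion: (-86/37) ≡ (-86)^18 ≡ 1 (mod 37), i.e. (-86/37) = 1.
Legendre symbol 1 ⇒ 37 is split.

37 splits in O_K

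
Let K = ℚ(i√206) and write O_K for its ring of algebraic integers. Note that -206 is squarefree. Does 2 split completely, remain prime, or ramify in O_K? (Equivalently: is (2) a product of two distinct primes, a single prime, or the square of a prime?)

Since -206 ≢ 1 mod 4, the ring of integers is ℤ[√-206] with discriminant 4·(-206) = -824.
disc(K) = -824 = 2·(-412), so p = 2 is ramified.

ramified — (2) = 𝔭²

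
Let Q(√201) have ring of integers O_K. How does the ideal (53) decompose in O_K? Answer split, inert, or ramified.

split — (53) = 𝔭₁𝔭₂ with 𝔭₁ ≠ 𝔭₂

201 mod 4 = 1, hence disc K = 201 and O_K = ℤ[(1+√201)/2].
53 ∤ 201, so 53 is unramified.
(201/53) = 42^26 mod 53 = 1, giving Legendre symbol 1.
(201/53) = 1, so 53 splits.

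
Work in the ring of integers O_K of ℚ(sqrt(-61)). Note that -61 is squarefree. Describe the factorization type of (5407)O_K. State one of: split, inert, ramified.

remains prime (inert)

Since -61 ≢ 1 mod 4, the ring of integers is ℤ[√-61] with discriminant 4·(-61) = -244.
Since gcd(5407, -244) = 1 the prime 5407 does not ramify.
Legendre symbol by Euler's criterion: (-61/5407) ≡ (-61)^2703 ≡ 5406 (mod 5407), i.e. (-61/5407) = -1.
d is a non-residue mod p, hence 5407 remains inert in O_K.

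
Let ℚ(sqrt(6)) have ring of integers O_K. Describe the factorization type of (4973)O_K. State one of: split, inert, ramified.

split

Since 6 ≢ 1 mod 4, the ring of integers is ℤ[√6] with discriminant 4·6 = 24.
disc(K) = 24 is not divisible by 4973; 4973 is unramified.
Legendre symbol by Euler's criterion: (6/4973) ≡ 6^2486 ≡ 1 (mod 4973), i.e. (6/4973) = 1.
d is a quadratic residue mod p, hence 4973 splits in O_K.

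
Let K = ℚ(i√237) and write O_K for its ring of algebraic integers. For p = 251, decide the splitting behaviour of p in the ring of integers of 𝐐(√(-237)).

Since -237 ≢ 1 mod 4, the ring of integers is ℤ[√-237] with discriminant 4·(-237) = -948.
251 ∤ -948, so 251 is unramified.
Legendre symbol by Euler's criterion: (-237/251) ≡ (-237)^125 ≡ 250 (mod 251), i.e. (-237/251) = -1.
Legendre symbol -1 ⇒ 251 is inert.

remains prime (inert)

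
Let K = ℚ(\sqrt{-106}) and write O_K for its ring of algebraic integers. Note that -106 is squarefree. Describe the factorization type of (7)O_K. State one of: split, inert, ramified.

d = -106 ≡ 2 (mod 4), so O_K = ℤ[√-106] and disc(K) = 4d = -424.
7 ∤ -424, so 7 is unramified.
Euler's criterion: (-106)^3 mod 7 = 6. Thus (-106|7) = -1.
(-106/7) = -1, so 7 is inert.

inert — (7) stays prime in O_K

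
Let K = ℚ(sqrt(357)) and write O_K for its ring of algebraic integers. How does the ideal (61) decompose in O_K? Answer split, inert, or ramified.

357 mod 4 = 1, hence disc K = 357 and O_K = ℤ[(1+√357)/2].
disc(K) = 357 is not divisible by 61; 61 is unramified.
Compute (357/61) via Euler: 52^((61-1)/2) mod 61 = 1, so (357/61) = 1.
d is a quadratic residue mod p, hence 61 splits in O_K.

split — (61) = 𝔭₁𝔭₂ with 𝔭₁ ≠ 𝔭₂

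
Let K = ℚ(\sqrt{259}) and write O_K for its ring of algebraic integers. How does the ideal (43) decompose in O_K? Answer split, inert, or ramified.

Since 259 ≢ 1 mod 4, the ring of integers is ℤ[√259] with discriminant 4·259 = 1036.
43 ∤ 1036, so 43 is unramified.
(259/43) = 1^21 mod 43 = 1, giving Legendre symbol 1.
Legendre symbol 1 ⇒ 43 is split.

43 splits in O_K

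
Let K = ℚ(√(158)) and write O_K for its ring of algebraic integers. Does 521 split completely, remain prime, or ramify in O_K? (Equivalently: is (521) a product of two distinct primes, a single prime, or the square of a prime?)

521 remains inert

Since 158 ≢ 1 mod 4, the ring of integers is ℤ[√158] with discriminant 4·158 = 632.
disc(K) = 632 is not divisible by 521; 521 is unramified.
Legendre symbol by Euler's criterion: (158/521) ≡ 158^260 ≡ 520 (mod 521), i.e. (158/521) = -1.
Legendre symbol -1 ⇒ 521 is inert.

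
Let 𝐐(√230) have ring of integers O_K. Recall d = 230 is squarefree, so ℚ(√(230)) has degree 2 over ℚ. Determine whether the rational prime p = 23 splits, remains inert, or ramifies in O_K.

d = 230 ≡ 2 (mod 4), so O_K = ℤ[√230] and disc(K) = 4d = 920.
Ramification test: 23 | 920. The prime 23 ramifies in K.

ramified — (23) = 𝔭²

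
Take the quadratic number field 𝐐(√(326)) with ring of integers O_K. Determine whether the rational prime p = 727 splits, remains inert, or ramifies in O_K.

326 mod 4 = 2, hence disc K = 4·326 = 1304 and O_K = ℤ[√326].
disc(K) = 1304 is not divisible by 727; 727 is unramified.
(326/727) = 326^363 mod 727 = 1, giving Legendre symbol 1.
d is a quadratic residue mod p, hence 727 splits in O_K.

split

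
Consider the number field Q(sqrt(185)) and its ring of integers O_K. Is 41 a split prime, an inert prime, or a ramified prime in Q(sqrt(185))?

41 splits in O_K

185 mod 4 = 1, hence disc K = 185 and O_K = ℤ[(1+√185)/2].
41 ∤ 185, so 41 is unramified.
Compute (185/41) via Euler: 21^((41-1)/2) mod 41 = 1, so (185/41) = 1.
d is a quadratic residue mod p, hence 41 splits in O_K.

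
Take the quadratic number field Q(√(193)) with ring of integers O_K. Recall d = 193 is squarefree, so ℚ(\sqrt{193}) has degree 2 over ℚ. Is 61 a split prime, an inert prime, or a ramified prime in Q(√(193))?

61 remains inert

Since 193 ≡ 1 mod 4, the ring of integers is ℤ[(1+√193)/2] with discriminant 193.
Since gcd(61, 193) = 1 the prime 61 does not ramify.
Legendre symbol by Euler's criterion: (193/61) ≡ 193^30 ≡ 60 (mod 61), i.e. (193/61) = -1.
Legendre symbol -1 ⇒ 61 is inert.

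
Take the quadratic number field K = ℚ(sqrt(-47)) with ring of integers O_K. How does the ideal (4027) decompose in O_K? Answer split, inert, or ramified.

Since -47 ≡ 1 mod 4, the ring of integers is ℤ[(1+√-47)/2] with discriminant -47.
4027 ∤ -47, so 4027 is unramified.
Compute (-47/4027) via Euler: 3980^((4027-1)/2) mod 4027 = 1, so (-47/4027) = 1.
(-47/4027) = 1, so 4027 splits.

4027 splits in O_K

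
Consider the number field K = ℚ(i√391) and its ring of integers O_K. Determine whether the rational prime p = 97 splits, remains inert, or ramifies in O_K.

-391 mod 4 = 1, hence disc K = -391 and O_K = ℤ[(1+√-391)/2].
Since gcd(97, -391) = 1 the prime 97 does not ramify.
Legendre symbol by Euler's criterion: (-391/97) ≡ (-391)^48 ≡ 1 (mod 97), i.e. (-391/97) = 1.
Legendre symbol 1 ⇒ 97 is split.

split — (97) = 𝔭₁𝔭₂ with 𝔭₁ ≠ 𝔭₂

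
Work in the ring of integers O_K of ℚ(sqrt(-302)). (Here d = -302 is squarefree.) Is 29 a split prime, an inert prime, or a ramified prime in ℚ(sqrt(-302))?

-302 mod 4 = 2, hence disc K = 4·(-302) = -1208 and O_K = ℤ[√-302].
disc(K) = -1208 is not divisible by 29; 29 is unramified.
Legendre symbol by Euler's criterion: (-302/29) ≡ (-302)^14 ≡ 28 (mod 29), i.e. (-302/29) = -1.
(-302/29) = -1, so 29 is inert.

inert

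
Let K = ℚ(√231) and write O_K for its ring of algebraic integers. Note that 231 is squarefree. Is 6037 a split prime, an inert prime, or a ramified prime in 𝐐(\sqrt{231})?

6037 remains inert

231 mod 4 = 3, hence disc K = 4·231 = 924 and O_K = ℤ[√231].
Since gcd(6037, 924) = 1 the prime 6037 does not ramify.
(231/6037) = 231^3018 mod 6037 = 6036, giving Legendre symbol -1.
Legendre symbol -1 ⇒ 6037 is inert.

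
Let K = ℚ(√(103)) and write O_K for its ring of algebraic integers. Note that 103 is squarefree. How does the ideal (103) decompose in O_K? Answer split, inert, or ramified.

103 mod 4 = 3, hence disc K = 4·103 = 412 and O_K = ℤ[√103].
Ramification test: 103 | 412. The prime 103 ramifies in K.

ramifies in O_K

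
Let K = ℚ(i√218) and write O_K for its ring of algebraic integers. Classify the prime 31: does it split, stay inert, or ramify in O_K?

inert — (31) stays prime in O_K

Since -218 ≢ 1 mod 4, the ring of integers is ℤ[√-218] with discriminant 4·(-218) = -872.
31 ∤ -872, so 31 is unramified.
Euler's criterion: (-218)^15 mod 31 = 30. Thus (-218|31) = -1.
d is a non-residue mod p, hence 31 remains inert in O_K.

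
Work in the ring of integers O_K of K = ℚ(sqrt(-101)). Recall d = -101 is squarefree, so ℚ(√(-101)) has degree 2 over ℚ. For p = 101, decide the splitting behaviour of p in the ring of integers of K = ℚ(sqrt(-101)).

-101 mod 4 = 3, hence disc K = 4·(-101) = -404 and O_K = ℤ[√-101].
disc(K) = -404 = 101·(-4), so p = 101 is ramified.

101 is ramified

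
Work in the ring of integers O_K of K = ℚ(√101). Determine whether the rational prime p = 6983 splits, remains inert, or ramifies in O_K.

split

101 mod 4 = 1, hence disc K = 101 and O_K = ℤ[(1+√101)/2].
Since gcd(6983, 101) = 1 the prime 6983 does not ramify.
Euler's criterion: 101^3491 mod 6983 = 1. Thus (101|6983) = 1.
d is a quadratic residue mod p, hence 6983 splits in O_K.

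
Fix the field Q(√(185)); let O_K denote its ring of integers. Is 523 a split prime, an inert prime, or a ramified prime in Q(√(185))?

split

Since 185 ≡ 1 mod 4, the ring of integers is ℤ[(1+√185)/2] with discriminant 185.
disc(K) = 185 is not divisible by 523; 523 is unramified.
Euler's criterion: 185^261 mod 523 = 1. Thus (185|523) = 1.
Legendre symbol 1 ⇒ 523 is split.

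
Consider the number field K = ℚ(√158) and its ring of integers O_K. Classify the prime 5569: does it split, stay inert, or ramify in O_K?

inert — (5569) stays prime in O_K

d = 158 ≡ 2 (mod 4), so O_K = ℤ[√158] and disc(K) = 4d = 632.
5569 ∤ 632, so 5569 is unramified.
(158/5569) = 158^2784 mod 5569 = 5568, giving Legendre symbol -1.
(158/5569) = -1, so 5569 is inert.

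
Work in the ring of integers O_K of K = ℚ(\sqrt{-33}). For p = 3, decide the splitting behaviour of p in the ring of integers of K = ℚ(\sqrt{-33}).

ramified — (3) = 𝔭²

-33 mod 4 = 3, hence disc K = 4·(-33) = -132 and O_K = ℤ[√-33].
3 divides disc(K) = -132, so 3 ramifies.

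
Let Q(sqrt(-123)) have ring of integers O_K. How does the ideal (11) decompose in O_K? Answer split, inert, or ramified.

d = -123 ≡ 1 (mod 4), so O_K = ℤ[(1+√-123)/2] and disc(K) = d = -123.
11 ∤ -123, so 11 is unramified.
(-123/11) = 9^5 mod 11 = 1, giving Legendre symbol 1.
d is a quadratic residue mod p, hence 11 splits in O_K.

split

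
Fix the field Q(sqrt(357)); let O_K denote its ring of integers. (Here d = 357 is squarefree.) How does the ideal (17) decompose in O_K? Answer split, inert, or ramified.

d = 357 ≡ 1 (mod 4), so O_K = ℤ[(1+√357)/2] and disc(K) = d = 357.
Ramification test: 17 | 357. The prime 17 ramifies in K.

p ramifies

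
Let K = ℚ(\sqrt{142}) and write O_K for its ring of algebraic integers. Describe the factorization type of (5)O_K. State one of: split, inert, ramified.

inert

d = 142 ≡ 2 (mod 4), so O_K = ℤ[√142] and disc(K) = 4d = 568.
Since gcd(5, 568) = 1 the prime 5 does not ramify.
Euler's criterion: 142^2 mod 5 = 4. Thus (142|5) = -1.
Legendre symbol -1 ⇒ 5 is inert.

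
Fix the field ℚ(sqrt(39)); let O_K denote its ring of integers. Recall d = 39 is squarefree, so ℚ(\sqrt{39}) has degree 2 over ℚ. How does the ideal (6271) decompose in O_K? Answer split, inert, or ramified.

p splits

39 mod 4 = 3, hence disc K = 4·39 = 156 and O_K = ℤ[√39].
Since gcd(6271, 156) = 1 the prime 6271 does not ramify.
Euler's criterion: 39^3135 mod 6271 = 1. Thus (39|6271) = 1.
d is a quadratic residue mod p, hence 6271 splits in O_K.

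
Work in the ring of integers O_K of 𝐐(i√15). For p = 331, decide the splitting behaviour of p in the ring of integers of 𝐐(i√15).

d = -15 ≡ 1 (mod 4), so O_K = ℤ[(1+√-15)/2] and disc(K) = d = -15.
disc(K) = -15 is not divisible by 331; 331 is unramified.
Euler's criterion: (-15)^165 mod 331 = 1. Thus (-15|331) = 1.
Legendre symbol 1 ⇒ 331 is split.

splits completely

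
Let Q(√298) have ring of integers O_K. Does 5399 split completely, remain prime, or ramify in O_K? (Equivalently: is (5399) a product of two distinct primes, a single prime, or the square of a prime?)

Since 298 ≢ 1 mod 4, the ring of integers is ℤ[√298] with discriminant 4·298 = 1192.
disc(K) = 1192 is not divisible by 5399; 5399 is unramified.
Euler's criterion: 298^2699 mod 5399 = 1. Thus (298|5399) = 1.
d is a quadratic residue mod p, hence 5399 splits in O_K.

split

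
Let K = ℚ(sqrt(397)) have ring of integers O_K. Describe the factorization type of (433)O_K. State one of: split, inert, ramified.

p splits

Since 397 ≡ 1 mod 4, the ring of integers is ℤ[(1+√397)/2] with discriminant 397.
Since gcd(433, 397) = 1 the prime 433 does not ramify.
Compute (397/433) via Euler: 397^((433-1)/2) mod 433 = 1, so (397/433) = 1.
Legendre symbol 1 ⇒ 433 is split.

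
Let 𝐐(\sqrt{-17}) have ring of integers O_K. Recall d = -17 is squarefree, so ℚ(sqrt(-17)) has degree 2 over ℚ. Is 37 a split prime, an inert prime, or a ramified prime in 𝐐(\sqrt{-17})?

d = -17 ≡ 3 (mod 4), so O_K = ℤ[√-17] and disc(K) = 4d = -68.
Since gcd(37, -68) = 1 the prime 37 does not ramify.
Legendre symbol by Euler's criterion: (-17/37) ≡ (-17)^18 ≡ 36 (mod 37), i.e. (-17/37) = -1.
d is a non-residue mod p, hence 37 remains inert in O_K.

inert — (37) stays prime in O_K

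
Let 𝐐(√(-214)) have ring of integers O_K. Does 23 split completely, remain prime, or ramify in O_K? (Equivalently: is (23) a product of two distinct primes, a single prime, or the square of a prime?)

p splits

-214 mod 4 = 2, hence disc K = 4·(-214) = -856 and O_K = ℤ[√-214].
23 ∤ -856, so 23 is unramified.
Euler's criterion: (-214)^11 mod 23 = 1. Thus (-214|23) = 1.
Legendre symbol 1 ⇒ 23 is split.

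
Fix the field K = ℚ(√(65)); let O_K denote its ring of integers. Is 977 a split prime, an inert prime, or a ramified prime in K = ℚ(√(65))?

split

Since 65 ≡ 1 mod 4, the ring of integers is ℤ[(1+√65)/2] with discriminant 65.
Since gcd(977, 65) = 1 the prime 977 does not ramify.
(65/977) = 65^488 mod 977 = 1, giving Legendre symbol 1.
d is a quadratic residue mod p, hence 977 splits in O_K.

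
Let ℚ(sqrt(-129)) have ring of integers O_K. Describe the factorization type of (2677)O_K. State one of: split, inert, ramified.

-129 mod 4 = 3, hence disc K = 4·(-129) = -516 and O_K = ℤ[√-129].
Since gcd(2677, -516) = 1 the prime 2677 does not ramify.
Euler's criterion: (-129)^1338 mod 2677 = 1. Thus (-129|2677) = 1.
d is a quadratic residue mod p, hence 2677 splits in O_K.

2677 splits in O_K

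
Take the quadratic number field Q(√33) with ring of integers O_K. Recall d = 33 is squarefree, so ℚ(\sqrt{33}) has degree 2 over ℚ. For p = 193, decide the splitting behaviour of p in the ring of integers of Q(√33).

Since 33 ≡ 1 mod 4, the ring of integers is ℤ[(1+√33)/2] with discriminant 33.
Since gcd(193, 33) = 1 the prime 193 does not ramify.
(33/193) = 33^96 mod 193 = 192, giving Legendre symbol -1.
Legendre symbol -1 ⇒ 193 is inert.

p is inert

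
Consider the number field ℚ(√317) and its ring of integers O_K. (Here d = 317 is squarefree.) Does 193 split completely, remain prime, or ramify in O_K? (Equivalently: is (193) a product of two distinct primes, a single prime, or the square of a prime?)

Since 317 ≡ 1 mod 4, the ring of integers is ℤ[(1+√317)/2] with discriminant 317.
193 ∤ 317, so 193 is unramified.
Legendre symbol by Euler's criterion: (317/193) ≡ 317^96 ≡ 1 (mod 193), i.e. (317/193) = 1.
(317/193) = 1, so 193 splits.

p splits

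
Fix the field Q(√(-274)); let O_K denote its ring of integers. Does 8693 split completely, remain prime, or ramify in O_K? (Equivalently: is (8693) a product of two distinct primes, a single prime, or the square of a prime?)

split

d = -274 ≡ 2 (mod 4), so O_K = ℤ[√-274] and disc(K) = 4d = -1096.
disc(K) = -1096 is not divisible by 8693; 8693 is unramified.
Legendre symbol by Euler's criterion: (-274/8693) ≡ (-274)^4346 ≡ 1 (mod 8693), i.e. (-274/8693) = 1.
Legendre symbol 1 ⇒ 8693 is split.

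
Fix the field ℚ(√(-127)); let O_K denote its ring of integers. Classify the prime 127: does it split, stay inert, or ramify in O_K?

ramified

-127 mod 4 = 1, hence disc K = -127 and O_K = ℤ[(1+√-127)/2].
127 divides disc(K) = -127, so 127 ramifies.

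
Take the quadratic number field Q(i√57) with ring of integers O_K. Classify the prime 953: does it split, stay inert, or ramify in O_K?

d = -57 ≡ 3 (mod 4), so O_K = ℤ[√-57] and disc(K) = 4d = -228.
Since gcd(953, -228) = 1 the prime 953 does not ramify.
Legendre symbol by Euler's criterion: (-57/953) ≡ (-57)^476 ≡ 1 (mod 953), i.e. (-57/953) = 1.
d is a quadratic residue mod p, hence 953 splits in O_K.

splits completely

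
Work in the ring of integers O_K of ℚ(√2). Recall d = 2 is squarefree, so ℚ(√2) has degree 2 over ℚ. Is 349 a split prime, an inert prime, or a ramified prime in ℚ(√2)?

remains prime (inert)

2 mod 4 = 2, hence disc K = 4·2 = 8 and O_K = ℤ[√2].
349 ∤ 8, so 349 is unramified.
Compute (2/349) via Euler: 2^((349-1)/2) mod 349 = 348, so (2/349) = -1.
Legendre symbol -1 ⇒ 349 is inert.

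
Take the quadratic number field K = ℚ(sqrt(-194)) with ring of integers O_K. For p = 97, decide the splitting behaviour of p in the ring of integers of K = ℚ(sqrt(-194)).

d = -194 ≡ 2 (mod 4), so O_K = ℤ[√-194] and disc(K) = 4d = -776.
Ramification test: 97 | -776. The prime 97 ramifies in K.

97 is ramified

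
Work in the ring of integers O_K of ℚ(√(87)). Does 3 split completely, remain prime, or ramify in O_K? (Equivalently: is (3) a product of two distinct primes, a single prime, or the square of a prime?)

d = 87 ≡ 3 (mod 4), so O_K = ℤ[√87] and disc(K) = 4d = 348.
Ramification test: 3 | 348. The prime 3 ramifies in K.

ramified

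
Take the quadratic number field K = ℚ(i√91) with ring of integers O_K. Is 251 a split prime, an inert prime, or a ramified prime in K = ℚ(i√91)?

251 remains inert

Since -91 ≡ 1 mod 4, the ring of integers is ℤ[(1+√-91)/2] with discriminant -91.
disc(K) = -91 is not divisible by 251; 251 is unramified.
Euler's criterion: (-91)^125 mod 251 = 250. Thus (-91|251) = -1.
d is a non-residue mod p, hence 251 remains inert in O_K.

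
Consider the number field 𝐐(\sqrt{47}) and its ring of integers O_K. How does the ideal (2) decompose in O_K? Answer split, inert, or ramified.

2 is ramified

d = 47 ≡ 3 (mod 4), so O_K = ℤ[√47] and disc(K) = 4d = 188.
Ramification test: 2 | 188. The prime 2 ramifies in K.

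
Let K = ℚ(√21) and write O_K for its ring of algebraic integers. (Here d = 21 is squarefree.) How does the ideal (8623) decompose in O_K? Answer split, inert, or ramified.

Since 21 ≡ 1 mod 4, the ring of integers is ℤ[(1+√21)/2] with discriminant 21.
8623 ∤ 21, so 8623 is unramified.
Euler's criterion: 21^4311 mod 8623 = 8622. Thus (21|8623) = -1.
d is a non-residue mod p, hence 8623 remains inert in O_K.

8623 remains inert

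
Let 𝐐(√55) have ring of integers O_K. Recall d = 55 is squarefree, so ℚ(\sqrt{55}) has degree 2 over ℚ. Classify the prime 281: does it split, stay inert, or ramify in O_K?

55 mod 4 = 3, hence disc K = 4·55 = 220 and O_K = ℤ[√55].
Since gcd(281, 220) = 1 the prime 281 does not ramify.
Euler's criterion: 55^140 mod 281 = 280. Thus (55|281) = -1.
Legendre symbol -1 ⇒ 281 is inert.

inert — (281) stays prime in O_K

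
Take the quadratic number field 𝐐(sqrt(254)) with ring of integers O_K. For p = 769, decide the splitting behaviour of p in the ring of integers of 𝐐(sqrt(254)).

inert

254 mod 4 = 2, hence disc K = 4·254 = 1016 and O_K = ℤ[√254].
769 ∤ 1016, so 769 is unramified.
Compute (254/769) via Euler: 254^((769-1)/2) mod 769 = 768, so (254/769) = -1.
(254/769) = -1, so 769 is inert.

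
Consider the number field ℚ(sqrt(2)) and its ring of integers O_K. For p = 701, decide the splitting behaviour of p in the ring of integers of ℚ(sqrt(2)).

d = 2 ≡ 2 (mod 4), so O_K = ℤ[√2] and disc(K) = 4d = 8.
701 ∤ 8, so 701 is unramified.
(2/701) = 2^350 mod 701 = 700, giving Legendre symbol -1.
Legendre symbol -1 ⇒ 701 is inert.

inert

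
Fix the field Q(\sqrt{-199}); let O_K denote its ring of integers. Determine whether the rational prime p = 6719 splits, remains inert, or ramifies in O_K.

d = -199 ≡ 1 (mod 4), so O_K = ℤ[(1+√-199)/2] and disc(K) = d = -199.
Since gcd(6719, -199) = 1 the prime 6719 does not ramify.
Euler's criterion: (-199)^3359 mod 6719 = 6718. Thus (-199|6719) = -1.
(-199/6719) = -1, so 6719 is inert.

inert — (6719) stays prime in O_K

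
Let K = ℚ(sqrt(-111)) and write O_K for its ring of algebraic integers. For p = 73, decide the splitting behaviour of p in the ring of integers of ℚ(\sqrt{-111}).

-111 mod 4 = 1, hence disc K = -111 and O_K = ℤ[(1+√-111)/2].
disc(K) = -111 is not divisible by 73; 73 is unramified.
Compute (-111/73) via Euler: 35^((73-1)/2) mod 73 = 1, so (-111/73) = 1.
(-111/73) = 1, so 73 splits.

73 splits in O_K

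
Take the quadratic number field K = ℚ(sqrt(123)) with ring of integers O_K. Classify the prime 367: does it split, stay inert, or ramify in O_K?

inert — (367) stays prime in O_K

d = 123 ≡ 3 (mod 4), so O_K = ℤ[√123] and disc(K) = 4d = 492.
Since gcd(367, 492) = 1 the prime 367 does not ramify.
(123/367) = 123^183 mod 367 = 366, giving Legendre symbol -1.
(123/367) = -1, so 367 is inert.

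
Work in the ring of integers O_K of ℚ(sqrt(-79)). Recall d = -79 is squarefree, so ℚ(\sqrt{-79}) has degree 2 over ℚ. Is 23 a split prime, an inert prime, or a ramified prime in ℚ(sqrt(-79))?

d = -79 ≡ 1 (mod 4), so O_K = ℤ[(1+√-79)/2] and disc(K) = d = -79.
disc(K) = -79 is not divisible by 23; 23 is unramified.
Legendre symbol by Euler's criterion: (-79/23) ≡ (-79)^11 ≡ 1 (mod 23), i.e. (-79/23) = 1.
(-79/23) = 1, so 23 splits.

split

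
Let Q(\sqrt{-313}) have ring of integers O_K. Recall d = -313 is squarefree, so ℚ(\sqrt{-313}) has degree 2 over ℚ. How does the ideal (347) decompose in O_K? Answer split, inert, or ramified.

-313 mod 4 = 3, hence disc K = 4·(-313) = -1252 and O_K = ℤ[√-313].
347 ∤ -1252, so 347 is unramified.
Legendre symbol by Euler's criterion: (-313/347) ≡ (-313)^173 ≡ 1 (mod 347), i.e. (-313/347) = 1.
Legendre symbol 1 ⇒ 347 is split.

p splits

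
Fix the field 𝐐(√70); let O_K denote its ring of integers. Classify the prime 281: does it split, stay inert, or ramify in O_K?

p splits

70 mod 4 = 2, hence disc K = 4·70 = 280 and O_K = ℤ[√70].
disc(K) = 280 is not divisible by 281; 281 is unramified.
(70/281) = 70^140 mod 281 = 1, giving Legendre symbol 1.
d is a quadratic residue mod p, hence 281 splits in O_K.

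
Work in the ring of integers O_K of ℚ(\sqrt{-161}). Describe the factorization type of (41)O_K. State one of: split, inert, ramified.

41 remains inert

-161 mod 4 = 3, hence disc K = 4·(-161) = -644 and O_K = ℤ[√-161].
41 ∤ -644, so 41 is unramified.
Legendre symbol by Euler's criterion: (-161/41) ≡ (-161)^20 ≡ 40 (mod 41), i.e. (-161/41) = -1.
(-161/41) = -1, so 41 is inert.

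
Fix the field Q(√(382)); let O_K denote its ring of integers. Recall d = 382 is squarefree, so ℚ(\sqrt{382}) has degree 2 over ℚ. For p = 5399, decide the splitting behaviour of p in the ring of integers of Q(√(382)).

inert — (5399) stays prime in O_K

382 mod 4 = 2, hence disc K = 4·382 = 1528 and O_K = ℤ[√382].
disc(K) = 1528 is not divisible by 5399; 5399 is unramified.
Euler's criterion: 382^2699 mod 5399 = 5398. Thus (382|5399) = -1.
(382/5399) = -1, so 5399 is inert.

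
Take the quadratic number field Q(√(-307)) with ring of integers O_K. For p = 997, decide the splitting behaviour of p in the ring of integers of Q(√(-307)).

Since -307 ≡ 1 mod 4, the ring of integers is ℤ[(1+√-307)/2] with discriminant -307.
997 ∤ -307, so 997 is unramified.
(-307/997) = 690^498 mod 997 = 1, giving Legendre symbol 1.
d is a quadratic residue mod p, hence 997 splits in O_K.

split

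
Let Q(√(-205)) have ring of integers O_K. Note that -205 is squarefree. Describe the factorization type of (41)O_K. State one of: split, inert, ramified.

-205 mod 4 = 3, hence disc K = 4·(-205) = -820 and O_K = ℤ[√-205].
41 divides disc(K) = -820, so 41 ramifies.

ramified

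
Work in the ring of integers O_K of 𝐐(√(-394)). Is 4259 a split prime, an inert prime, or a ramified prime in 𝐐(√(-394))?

Since -394 ≢ 1 mod 4, the ring of integers is ℤ[√-394] with discriminant 4·(-394) = -1576.
disc(K) = -1576 is not divisible by 4259; 4259 is unramified.
Compute (-394/4259) via Euler: 3865^((4259-1)/2) mod 4259 = 4258, so (-394/4259) = -1.
d is a non-residue mod p, hence 4259 remains inert in O_K.

remains prime (inert)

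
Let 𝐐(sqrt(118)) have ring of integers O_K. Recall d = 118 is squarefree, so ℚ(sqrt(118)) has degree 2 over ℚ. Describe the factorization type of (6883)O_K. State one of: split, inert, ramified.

Since 118 ≢ 1 mod 4, the ring of integers is ℤ[√118] with discriminant 4·118 = 472.
Since gcd(6883, 472) = 1 the prime 6883 does not ramify.
Euler's criterion: 118^3441 mod 6883 = 6882. Thus (118|6883) = -1.
d is a non-residue mod p, hence 6883 remains inert in O_K.

inert — (6883) stays prime in O_K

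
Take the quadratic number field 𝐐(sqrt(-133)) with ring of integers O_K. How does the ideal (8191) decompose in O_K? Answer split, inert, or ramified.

split

Since -133 ≢ 1 mod 4, the ring of integers is ℤ[√-133] with discriminant 4·(-133) = -532.
Since gcd(8191, -532) = 1 the prime 8191 does not ramify.
Euler's criterion: (-133)^4095 mod 8191 = 1. Thus (-133|8191) = 1.
d is a quadratic residue mod p, hence 8191 splits in O_K.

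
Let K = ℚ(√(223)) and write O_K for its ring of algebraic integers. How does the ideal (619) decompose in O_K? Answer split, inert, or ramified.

splits completely

d = 223 ≡ 3 (mod 4), so O_K = ℤ[√223] and disc(K) = 4d = 892.
619 ∤ 892, so 619 is unramified.
(223/619) = 223^309 mod 619 = 1, giving Legendre symbol 1.
d is a quadratic residue mod p, hence 619 splits in O_K.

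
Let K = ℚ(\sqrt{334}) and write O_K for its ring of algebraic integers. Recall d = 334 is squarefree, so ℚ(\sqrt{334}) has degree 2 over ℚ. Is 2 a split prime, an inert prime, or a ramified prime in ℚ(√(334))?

ramified

Since 334 ≢ 1 mod 4, the ring of integers is ℤ[√334] with discriminant 4·334 = 1336.
2 divides disc(K) = 1336, so 2 ramifies.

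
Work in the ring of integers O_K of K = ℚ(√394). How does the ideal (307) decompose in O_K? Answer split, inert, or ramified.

split

394 mod 4 = 2, hence disc K = 4·394 = 1576 and O_K = ℤ[√394].
307 ∤ 1576, so 307 is unramified.
Euler's criterion: 394^153 mod 307 = 1. Thus (394|307) = 1.
(394/307) = 1, so 307 splits.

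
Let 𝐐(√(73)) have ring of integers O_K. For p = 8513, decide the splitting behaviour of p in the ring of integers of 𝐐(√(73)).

inert

d = 73 ≡ 1 (mod 4), so O_K = ℤ[(1+√73)/2] and disc(K) = d = 73.
8513 ∤ 73, so 8513 is unramified.
Legendre symbol by Euler's criterion: (73/8513) ≡ 73^4256 ≡ 8512 (mod 8513), i.e. (73/8513) = -1.
d is a non-residue mod p, hence 8513 remains inert in O_K.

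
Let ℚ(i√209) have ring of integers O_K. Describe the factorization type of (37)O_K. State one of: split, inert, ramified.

inert

d = -209 ≡ 3 (mod 4), so O_K = ℤ[√-209] and disc(K) = 4d = -836.
37 ∤ -836, so 37 is unramified.
(-209/37) = 13^18 mod 37 = 36, giving Legendre symbol -1.
(-209/37) = -1, so 37 is inert.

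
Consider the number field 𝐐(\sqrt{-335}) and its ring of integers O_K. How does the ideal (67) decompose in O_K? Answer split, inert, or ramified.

ramifies in O_K

Since -335 ≡ 1 mod 4, the ring of integers is ℤ[(1+√-335)/2] with discriminant -335.
67 divides disc(K) = -335, so 67 ramifies.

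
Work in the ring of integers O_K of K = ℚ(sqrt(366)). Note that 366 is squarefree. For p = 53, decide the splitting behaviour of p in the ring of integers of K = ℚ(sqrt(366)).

p is inert

Since 366 ≢ 1 mod 4, the ring of integers is ℤ[√366] with discriminant 4·366 = 1464.
disc(K) = 1464 is not divisible by 53; 53 is unramified.
(366/53) = 48^26 mod 53 = 52, giving Legendre symbol -1.
(366/53) = -1, so 53 is inert.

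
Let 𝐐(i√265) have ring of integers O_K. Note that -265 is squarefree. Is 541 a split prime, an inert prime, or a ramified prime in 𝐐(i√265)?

-265 mod 4 = 3, hence disc K = 4·(-265) = -1060 and O_K = ℤ[√-265].
disc(K) = -1060 is not divisible by 541; 541 is unramified.
Legendre symbol by Euler's criterion: (-265/541) ≡ (-265)^270 ≡ 1 (mod 541), i.e. (-265/541) = 1.
d is a quadratic residue mod p, hence 541 splits in O_K.

split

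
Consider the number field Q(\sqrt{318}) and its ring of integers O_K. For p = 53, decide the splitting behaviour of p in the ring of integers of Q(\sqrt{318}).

Since 318 ≢ 1 mod 4, the ring of integers is ℤ[√318] with discriminant 4·318 = 1272.
disc(K) = 1272 = 53·24, so p = 53 is ramified.

ramified — (53) = 𝔭²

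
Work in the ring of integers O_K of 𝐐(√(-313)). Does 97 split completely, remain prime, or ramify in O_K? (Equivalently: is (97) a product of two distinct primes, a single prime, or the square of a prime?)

97 splits in O_K

d = -313 ≡ 3 (mod 4), so O_K = ℤ[√-313] and disc(K) = 4d = -1252.
Since gcd(97, -1252) = 1 the prime 97 does not ramify.
(-313/97) = 75^48 mod 97 = 1, giving Legendre symbol 1.
d is a quadratic residue mod p, hence 97 splits in O_K.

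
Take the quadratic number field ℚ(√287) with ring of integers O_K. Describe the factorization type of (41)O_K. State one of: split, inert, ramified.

ramifies in O_K

d = 287 ≡ 3 (mod 4), so O_K = ℤ[√287] and disc(K) = 4d = 1148.
41 divides disc(K) = 1148, so 41 ramifies.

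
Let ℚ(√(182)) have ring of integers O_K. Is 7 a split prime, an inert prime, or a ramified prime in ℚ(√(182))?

d = 182 ≡ 2 (mod 4), so O_K = ℤ[√182] and disc(K) = 4d = 728.
7 divides disc(K) = 728, so 7 ramifies.

ramifies in O_K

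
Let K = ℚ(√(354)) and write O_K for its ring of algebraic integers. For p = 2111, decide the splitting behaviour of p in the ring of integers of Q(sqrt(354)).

Since 354 ≢ 1 mod 4, the ring of integers is ℤ[√354] with discriminant 4·354 = 1416.
disc(K) = 1416 is not divisible by 2111; 2111 is unramified.
Euler's criterion: 354^1055 mod 2111 = 2110. Thus (354|2111) = -1.
(354/2111) = -1, so 2111 is inert.

p is inert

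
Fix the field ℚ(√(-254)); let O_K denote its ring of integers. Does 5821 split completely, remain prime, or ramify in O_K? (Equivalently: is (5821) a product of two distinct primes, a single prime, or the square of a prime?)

5821 splits in O_K

Since -254 ≢ 1 mod 4, the ring of integers is ℤ[√-254] with discriminant 4·(-254) = -1016.
Since gcd(5821, -1016) = 1 the prime 5821 does not ramify.
Compute (-254/5821) via Euler: 5567^((5821-1)/2) mod 5821 = 1, so (-254/5821) = 1.
d is a quadratic residue mod p, hence 5821 splits in O_K.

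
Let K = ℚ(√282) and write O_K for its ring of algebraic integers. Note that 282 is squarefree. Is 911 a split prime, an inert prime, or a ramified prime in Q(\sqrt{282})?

d = 282 ≡ 2 (mod 4), so O_K = ℤ[√282] and disc(K) = 4d = 1128.
911 ∤ 1128, so 911 is unramified.
Compute (282/911) via Euler: 282^((911-1)/2) mod 911 = 910, so (282/911) = -1.
(282/911) = -1, so 911 is inert.

p is inert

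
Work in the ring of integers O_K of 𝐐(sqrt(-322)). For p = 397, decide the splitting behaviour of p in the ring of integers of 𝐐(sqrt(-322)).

-322 mod 4 = 2, hence disc K = 4·(-322) = -1288 and O_K = ℤ[√-322].
397 ∤ -1288, so 397 is unramified.
Compute (-322/397) via Euler: 75^((397-1)/2) mod 397 = 1, so (-322/397) = 1.
Legendre symbol 1 ⇒ 397 is split.

split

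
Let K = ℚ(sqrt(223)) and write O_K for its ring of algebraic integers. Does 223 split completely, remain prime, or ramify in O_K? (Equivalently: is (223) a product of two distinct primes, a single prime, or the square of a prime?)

223 mod 4 = 3, hence disc K = 4·223 = 892 and O_K = ℤ[√223].
Ramification test: 223 | 892. The prime 223 ramifies in K.

223 is ramified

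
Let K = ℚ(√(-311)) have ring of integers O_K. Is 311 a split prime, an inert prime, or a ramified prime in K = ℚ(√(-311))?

311 is ramified

Since -311 ≡ 1 mod 4, the ring of integers is ℤ[(1+√-311)/2] with discriminant -311.
disc(K) = -311 = 311·(-1), so p = 311 is ramified.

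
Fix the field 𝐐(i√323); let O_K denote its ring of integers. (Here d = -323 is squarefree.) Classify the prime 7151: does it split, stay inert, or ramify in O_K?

inert — (7151) stays prime in O_K

Since -323 ≡ 1 mod 4, the ring of integers is ℤ[(1+√-323)/2] with discriminant -323.
Since gcd(7151, -323) = 1 the prime 7151 does not ramify.
(-323/7151) = 6828^3575 mod 7151 = 7150, giving Legendre symbol -1.
Legendre symbol -1 ⇒ 7151 is inert.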